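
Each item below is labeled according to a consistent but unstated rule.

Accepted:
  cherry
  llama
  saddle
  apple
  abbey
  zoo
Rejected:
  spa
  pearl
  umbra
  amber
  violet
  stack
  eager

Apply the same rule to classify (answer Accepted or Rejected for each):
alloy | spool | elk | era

Accepted, Accepted, Rejected, Rejected

'Accepted' ⟺ has a double letter.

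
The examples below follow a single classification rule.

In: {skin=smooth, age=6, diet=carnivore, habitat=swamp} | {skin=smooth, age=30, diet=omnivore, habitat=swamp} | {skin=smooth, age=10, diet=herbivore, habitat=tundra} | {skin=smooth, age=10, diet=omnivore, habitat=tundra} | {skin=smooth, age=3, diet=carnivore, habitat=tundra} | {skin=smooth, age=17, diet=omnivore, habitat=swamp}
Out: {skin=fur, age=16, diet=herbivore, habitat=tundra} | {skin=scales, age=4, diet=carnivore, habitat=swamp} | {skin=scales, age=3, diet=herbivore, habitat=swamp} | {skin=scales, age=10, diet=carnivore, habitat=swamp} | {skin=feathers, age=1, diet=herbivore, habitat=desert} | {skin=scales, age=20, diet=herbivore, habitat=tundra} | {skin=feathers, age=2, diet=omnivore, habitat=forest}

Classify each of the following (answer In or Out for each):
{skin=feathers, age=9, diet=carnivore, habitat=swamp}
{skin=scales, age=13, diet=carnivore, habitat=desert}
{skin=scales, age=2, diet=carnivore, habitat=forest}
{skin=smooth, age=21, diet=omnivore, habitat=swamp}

Out, Out, Out, In

Looking at the examples, the only property every 'In' case has and every 'Out' case lacks is: skin is smooth.
Out: {skin=feathers, age=9, diet=carnivore, habitat=swamp}, since skin is feathers.
Out: {skin=scales, age=13, diet=carnivore, habitat=desert}, since skin is scales.
Out: {skin=scales, age=2, diet=carnivore, habitat=forest}, since skin is scales.
In: {skin=smooth, age=21, diet=omnivore, habitat=swamp}, since skin is smooth.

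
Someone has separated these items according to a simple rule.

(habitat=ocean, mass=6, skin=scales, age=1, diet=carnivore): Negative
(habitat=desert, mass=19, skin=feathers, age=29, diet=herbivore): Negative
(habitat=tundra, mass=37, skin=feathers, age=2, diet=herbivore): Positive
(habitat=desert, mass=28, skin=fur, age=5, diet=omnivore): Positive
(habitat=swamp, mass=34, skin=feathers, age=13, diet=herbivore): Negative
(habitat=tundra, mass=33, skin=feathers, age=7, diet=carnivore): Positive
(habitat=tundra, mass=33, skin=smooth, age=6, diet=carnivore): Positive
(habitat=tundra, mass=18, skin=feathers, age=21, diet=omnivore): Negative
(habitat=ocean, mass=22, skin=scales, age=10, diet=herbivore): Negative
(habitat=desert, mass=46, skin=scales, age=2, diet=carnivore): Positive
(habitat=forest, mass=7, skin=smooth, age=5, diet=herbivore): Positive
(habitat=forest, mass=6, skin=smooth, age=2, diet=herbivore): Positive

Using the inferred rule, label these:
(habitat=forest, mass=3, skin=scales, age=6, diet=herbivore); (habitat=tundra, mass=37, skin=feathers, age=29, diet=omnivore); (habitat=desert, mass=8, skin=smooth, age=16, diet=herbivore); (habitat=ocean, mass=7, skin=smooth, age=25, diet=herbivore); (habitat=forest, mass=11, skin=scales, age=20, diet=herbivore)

Rule: age ≥ 2 AND age ≤ 7. This holds for each 'Positive' example and fails for each 'Negative' one.
(habitat=forest, mass=3, skin=scales, age=6, diet=herbivore) → age = 6 → Positive.
(habitat=tundra, mass=37, skin=feathers, age=29, diet=omnivore) → age = 29 → Negative.
(habitat=desert, mass=8, skin=smooth, age=16, diet=herbivore) → age = 16 → Negative.
(habitat=ocean, mass=7, skin=smooth, age=25, diet=herbivore) → age = 25 → Negative.
(habitat=forest, mass=11, skin=scales, age=20, diet=herbivore) → age = 20 → Negative.

Positive, Negative, Negative, Negative, Negative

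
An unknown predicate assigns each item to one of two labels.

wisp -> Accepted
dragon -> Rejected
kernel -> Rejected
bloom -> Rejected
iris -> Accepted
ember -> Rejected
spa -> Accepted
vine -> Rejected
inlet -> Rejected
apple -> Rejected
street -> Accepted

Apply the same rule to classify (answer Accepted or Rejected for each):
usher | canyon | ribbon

Accepted, Rejected, Rejected

The pattern is that an item is 'Accepted' exactly when: contains 's'.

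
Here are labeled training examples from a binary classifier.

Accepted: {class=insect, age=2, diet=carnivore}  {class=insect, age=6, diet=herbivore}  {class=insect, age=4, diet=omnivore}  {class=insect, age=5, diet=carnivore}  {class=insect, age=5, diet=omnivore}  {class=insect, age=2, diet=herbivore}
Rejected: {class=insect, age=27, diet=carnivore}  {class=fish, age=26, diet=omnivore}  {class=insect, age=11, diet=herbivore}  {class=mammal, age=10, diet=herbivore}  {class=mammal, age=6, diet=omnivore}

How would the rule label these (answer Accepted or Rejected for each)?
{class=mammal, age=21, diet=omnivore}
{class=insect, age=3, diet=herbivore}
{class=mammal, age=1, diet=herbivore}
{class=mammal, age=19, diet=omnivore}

Rejected, Accepted, Rejected, Rejected

All 'Accepted' examples share one property — class is insect AND age ≤ 6 — and every 'Rejected' example lacks it.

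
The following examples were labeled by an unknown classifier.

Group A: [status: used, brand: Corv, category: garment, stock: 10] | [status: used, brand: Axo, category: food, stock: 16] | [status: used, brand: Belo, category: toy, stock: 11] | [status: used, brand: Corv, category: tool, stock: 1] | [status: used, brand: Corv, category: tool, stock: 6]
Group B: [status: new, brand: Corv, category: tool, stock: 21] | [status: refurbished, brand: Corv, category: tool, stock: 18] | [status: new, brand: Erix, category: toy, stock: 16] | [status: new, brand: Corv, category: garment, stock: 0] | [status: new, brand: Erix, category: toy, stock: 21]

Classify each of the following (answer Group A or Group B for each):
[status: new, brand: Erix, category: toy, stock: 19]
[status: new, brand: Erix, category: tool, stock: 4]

Group B, Group B

The common property of the 'Group A' items is: status is used. No 'Group B' item has it.
[status: new, brand: Erix, category: toy, stock: 19] → status is new → Group B.
[status: new, brand: Erix, category: tool, stock: 4] → status is new → Group B.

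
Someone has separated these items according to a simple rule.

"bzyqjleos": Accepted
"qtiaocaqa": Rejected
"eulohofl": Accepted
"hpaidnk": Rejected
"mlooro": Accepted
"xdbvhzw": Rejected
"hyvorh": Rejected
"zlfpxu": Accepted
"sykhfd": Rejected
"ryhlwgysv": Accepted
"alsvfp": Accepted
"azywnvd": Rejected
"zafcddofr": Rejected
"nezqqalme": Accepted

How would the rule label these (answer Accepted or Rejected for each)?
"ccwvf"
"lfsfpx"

Rejected, Accepted

Rule: contains 'l'. This holds for each 'Accepted' example and fails for each 'Rejected' one.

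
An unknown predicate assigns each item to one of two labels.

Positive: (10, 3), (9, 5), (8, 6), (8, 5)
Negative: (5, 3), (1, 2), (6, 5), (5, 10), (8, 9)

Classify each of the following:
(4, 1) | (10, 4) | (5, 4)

Negative, Positive, Negative

The simplest hypothesis consistent with all the labels is: first > second AND sum ≥ 13.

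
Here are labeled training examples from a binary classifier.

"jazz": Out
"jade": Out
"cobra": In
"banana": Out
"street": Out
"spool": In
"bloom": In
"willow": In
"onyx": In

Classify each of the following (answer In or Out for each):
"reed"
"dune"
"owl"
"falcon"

Rule: contains 'o'. This holds for each 'In' example and fails for each 'Out' one.
"reed" → no 'o' → Out. "dune" → no 'o' → Out. "owl" → has 'o' → In. "falcon" → has 'o' → In.

Out, Out, In, In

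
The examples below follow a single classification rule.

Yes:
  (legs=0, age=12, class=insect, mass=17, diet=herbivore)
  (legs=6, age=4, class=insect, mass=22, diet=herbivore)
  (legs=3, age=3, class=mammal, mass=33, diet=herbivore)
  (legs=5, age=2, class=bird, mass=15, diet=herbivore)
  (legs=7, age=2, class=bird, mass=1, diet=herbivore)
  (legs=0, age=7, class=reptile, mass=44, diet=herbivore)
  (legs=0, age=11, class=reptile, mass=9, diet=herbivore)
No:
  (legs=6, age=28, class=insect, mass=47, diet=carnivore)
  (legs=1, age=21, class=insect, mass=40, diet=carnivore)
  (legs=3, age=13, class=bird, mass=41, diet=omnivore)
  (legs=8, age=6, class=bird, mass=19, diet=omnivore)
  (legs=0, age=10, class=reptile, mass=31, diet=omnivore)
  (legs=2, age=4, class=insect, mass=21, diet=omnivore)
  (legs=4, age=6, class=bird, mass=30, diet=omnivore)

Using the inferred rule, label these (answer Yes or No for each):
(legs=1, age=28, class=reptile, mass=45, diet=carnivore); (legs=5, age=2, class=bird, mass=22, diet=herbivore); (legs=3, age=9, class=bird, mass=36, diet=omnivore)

No, Yes, No

The pattern is that an item is 'Yes' exactly when: diet is herbivore.
No: (legs=1, age=28, class=reptile, mass=45, diet=carnivore), since diet is carnivore. Yes: (legs=5, age=2, class=bird, mass=22, diet=herbivore), since diet is herbivore. No: (legs=3, age=9, class=bird, mass=36, diet=omnivore), since diet is omnivore.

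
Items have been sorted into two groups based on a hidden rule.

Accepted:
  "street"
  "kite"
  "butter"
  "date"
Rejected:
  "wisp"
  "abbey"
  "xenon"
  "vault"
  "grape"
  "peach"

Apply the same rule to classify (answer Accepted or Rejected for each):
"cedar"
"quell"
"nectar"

The pattern is that an item is 'Accepted' exactly when: even length AND contains 'e'.
"cedar": length 5, has 'e', doesn't match → Rejected.
"quell": length 5, has 'e', doesn't match → Rejected.
"nectar": length 6, has 'e', fits → Accepted.

Rejected, Rejected, Accepted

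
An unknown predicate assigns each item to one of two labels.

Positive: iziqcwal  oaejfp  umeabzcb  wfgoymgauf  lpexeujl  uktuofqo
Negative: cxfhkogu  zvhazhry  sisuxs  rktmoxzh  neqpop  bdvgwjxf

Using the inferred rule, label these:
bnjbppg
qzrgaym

The rule appears to be: has ≥ 3 vowels.
bnjbppg: Negative (0 vowels). qzrgaym: Negative (1 vowel).

Negative, Negative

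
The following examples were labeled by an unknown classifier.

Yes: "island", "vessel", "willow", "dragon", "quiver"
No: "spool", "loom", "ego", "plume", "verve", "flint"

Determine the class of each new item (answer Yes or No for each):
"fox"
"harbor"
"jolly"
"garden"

The common property of the 'Yes' items is: length 6. No 'No' item has it.
"fox" — length 3, hence No.
"harbor" — length 6, hence Yes.
"jolly" — length 5, hence No.
"garden" — length 6, hence Yes.

No, Yes, No, Yes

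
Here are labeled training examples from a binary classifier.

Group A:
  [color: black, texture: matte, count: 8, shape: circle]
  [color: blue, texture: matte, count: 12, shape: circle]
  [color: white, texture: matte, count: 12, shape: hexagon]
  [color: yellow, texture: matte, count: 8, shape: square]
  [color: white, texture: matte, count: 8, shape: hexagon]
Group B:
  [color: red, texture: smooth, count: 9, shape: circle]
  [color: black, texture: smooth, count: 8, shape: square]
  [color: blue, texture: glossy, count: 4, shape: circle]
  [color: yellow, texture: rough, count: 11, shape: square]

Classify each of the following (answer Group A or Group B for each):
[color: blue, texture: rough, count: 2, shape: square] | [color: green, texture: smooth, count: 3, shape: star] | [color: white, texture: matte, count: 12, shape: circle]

The distinguishing property — texture is matte — holds for all the 'Group A' cases and none of the 'Group B' cases.
[color: blue, texture: rough, count: 2, shape: square]: texture is rough, fails the rule → Group B.
[color: green, texture: smooth, count: 3, shape: star]: texture is smooth, fails the rule → Group B.
[color: white, texture: matte, count: 12, shape: circle]: texture is matte, meets the rule → Group A.

Group B, Group B, Group A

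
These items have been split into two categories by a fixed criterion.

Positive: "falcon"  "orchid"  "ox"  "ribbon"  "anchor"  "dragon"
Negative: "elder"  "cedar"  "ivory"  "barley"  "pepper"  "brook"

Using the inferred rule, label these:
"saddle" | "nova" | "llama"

All 'Positive' examples share one property — even length AND contains 'o' — and every 'Negative' example lacks it.

Negative, Positive, Negative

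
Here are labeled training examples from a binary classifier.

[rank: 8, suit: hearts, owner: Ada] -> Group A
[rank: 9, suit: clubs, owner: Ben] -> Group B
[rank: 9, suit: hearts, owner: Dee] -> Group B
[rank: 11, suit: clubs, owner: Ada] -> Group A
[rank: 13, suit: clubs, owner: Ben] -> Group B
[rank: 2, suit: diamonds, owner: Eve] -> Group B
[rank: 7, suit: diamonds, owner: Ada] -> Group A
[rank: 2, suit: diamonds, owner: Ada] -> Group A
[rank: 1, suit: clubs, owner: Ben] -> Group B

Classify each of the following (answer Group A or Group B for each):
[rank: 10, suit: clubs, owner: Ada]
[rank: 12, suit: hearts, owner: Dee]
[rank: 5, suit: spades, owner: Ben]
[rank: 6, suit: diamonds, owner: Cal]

Group A, Group B, Group B, Group B

A rule that fits every label: owner is Ada — true of each 'Group A' example, false of each 'Group B' one.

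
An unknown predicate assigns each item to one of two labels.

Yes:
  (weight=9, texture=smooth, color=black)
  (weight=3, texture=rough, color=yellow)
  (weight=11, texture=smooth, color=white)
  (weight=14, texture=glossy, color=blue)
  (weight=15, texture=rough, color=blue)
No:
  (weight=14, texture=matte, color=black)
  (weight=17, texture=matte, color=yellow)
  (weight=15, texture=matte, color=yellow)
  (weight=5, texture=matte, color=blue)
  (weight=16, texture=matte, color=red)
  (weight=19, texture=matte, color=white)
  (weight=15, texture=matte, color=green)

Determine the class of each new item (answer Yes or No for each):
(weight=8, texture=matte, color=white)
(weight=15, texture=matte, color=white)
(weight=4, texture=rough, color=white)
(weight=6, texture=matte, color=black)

No, No, Yes, No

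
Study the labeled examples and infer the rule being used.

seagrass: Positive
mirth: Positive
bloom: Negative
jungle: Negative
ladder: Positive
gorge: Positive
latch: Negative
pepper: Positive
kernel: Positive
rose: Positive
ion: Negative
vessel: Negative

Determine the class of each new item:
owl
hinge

Looking at the examples, the only property every 'Positive' case has and every 'Negative' case lacks is: contains 'r'.
owl: no 'r', doesn't match → Negative.
hinge: no 'r', doesn't match → Negative.

Negative, Negative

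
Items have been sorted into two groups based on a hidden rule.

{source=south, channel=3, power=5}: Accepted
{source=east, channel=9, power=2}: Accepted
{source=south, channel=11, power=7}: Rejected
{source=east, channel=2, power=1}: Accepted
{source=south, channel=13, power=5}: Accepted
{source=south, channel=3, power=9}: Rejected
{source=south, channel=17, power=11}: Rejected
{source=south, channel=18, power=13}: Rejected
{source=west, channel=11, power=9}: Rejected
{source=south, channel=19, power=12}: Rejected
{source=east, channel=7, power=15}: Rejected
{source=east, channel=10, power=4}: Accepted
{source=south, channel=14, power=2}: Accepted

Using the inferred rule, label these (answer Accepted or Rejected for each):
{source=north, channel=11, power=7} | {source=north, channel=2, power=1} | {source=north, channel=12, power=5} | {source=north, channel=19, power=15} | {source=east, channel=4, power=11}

Rejected, Accepted, Accepted, Rejected, Rejected

'Accepted' ⟺ power ≤ 5.
{source=north, channel=11, power=7}: Rejected (power = 7). {source=north, channel=2, power=1}: Accepted (power = 1). {source=north, channel=12, power=5}: Accepted (power = 5). {source=north, channel=19, power=15}: Rejected (power = 15). {source=east, channel=4, power=11}: Rejected (power = 11).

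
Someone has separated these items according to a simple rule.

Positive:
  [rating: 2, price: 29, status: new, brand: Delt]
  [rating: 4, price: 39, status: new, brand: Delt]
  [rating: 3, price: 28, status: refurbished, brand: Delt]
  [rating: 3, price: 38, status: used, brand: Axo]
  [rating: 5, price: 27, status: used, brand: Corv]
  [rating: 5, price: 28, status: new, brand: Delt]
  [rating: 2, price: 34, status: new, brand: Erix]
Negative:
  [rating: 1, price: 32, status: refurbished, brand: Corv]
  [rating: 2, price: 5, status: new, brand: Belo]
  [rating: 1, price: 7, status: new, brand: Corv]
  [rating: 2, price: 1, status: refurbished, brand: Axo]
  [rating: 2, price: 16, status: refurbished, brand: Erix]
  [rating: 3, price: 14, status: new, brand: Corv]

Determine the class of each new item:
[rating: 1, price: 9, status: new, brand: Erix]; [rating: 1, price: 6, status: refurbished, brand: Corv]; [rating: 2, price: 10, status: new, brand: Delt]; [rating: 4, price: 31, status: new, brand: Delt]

Negative, Negative, Negative, Positive

The rule appears to be: price ≥ 27 AND rating ≥ 2.
Negative: [rating: 1, price: 9, status: new, brand: Erix], since price = 9, rating = 1.
Negative: [rating: 1, price: 6, status: refurbished, brand: Corv], since price = 6, rating = 1.
Negative: [rating: 2, price: 10, status: new, brand: Delt], since price = 10, rating = 2.
Positive: [rating: 4, price: 31, status: new, brand: Delt], since price = 31, rating = 4.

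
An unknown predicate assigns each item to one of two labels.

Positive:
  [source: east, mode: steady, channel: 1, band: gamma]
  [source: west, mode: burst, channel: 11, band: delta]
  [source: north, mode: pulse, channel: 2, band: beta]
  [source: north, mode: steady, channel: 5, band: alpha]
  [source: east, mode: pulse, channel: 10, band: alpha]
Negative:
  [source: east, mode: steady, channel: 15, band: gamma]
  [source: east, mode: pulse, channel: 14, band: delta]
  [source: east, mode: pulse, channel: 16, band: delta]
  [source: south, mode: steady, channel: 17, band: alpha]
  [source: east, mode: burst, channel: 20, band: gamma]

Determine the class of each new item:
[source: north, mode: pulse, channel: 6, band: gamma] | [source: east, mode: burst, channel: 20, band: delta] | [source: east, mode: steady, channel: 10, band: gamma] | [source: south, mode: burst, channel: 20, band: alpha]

Positive, Negative, Positive, Negative

The pattern is that an item is 'Positive' exactly when: channel ≤ 11.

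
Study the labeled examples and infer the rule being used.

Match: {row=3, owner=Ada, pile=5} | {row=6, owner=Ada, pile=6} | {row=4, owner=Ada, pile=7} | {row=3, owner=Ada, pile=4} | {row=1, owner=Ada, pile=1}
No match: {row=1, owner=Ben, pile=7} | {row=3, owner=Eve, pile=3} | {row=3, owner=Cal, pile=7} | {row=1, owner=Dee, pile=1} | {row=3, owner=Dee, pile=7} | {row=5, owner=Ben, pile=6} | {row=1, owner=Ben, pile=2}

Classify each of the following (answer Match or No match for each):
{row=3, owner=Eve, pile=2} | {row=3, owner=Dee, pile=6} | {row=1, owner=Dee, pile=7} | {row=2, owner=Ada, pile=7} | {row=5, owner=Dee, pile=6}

No match, No match, No match, Match, No match

The pattern is that an item is 'Match' exactly when: owner is Ada.
No match: {row=3, owner=Eve, pile=2}, since owner is Eve.
No match: {row=3, owner=Dee, pile=6}, since owner is Dee.
No match: {row=1, owner=Dee, pile=7}, since owner is Dee.
Match: {row=2, owner=Ada, pile=7}, since owner is Ada.
No match: {row=5, owner=Dee, pile=6}, since owner is Dee.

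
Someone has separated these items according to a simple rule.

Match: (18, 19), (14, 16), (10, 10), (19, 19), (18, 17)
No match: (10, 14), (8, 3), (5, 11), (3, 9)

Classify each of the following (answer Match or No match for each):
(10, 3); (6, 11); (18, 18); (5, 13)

No match, No match, Match, No match

The simplest hypothesis consistent with all the labels is: |first − second| ≤ 2.
(10, 3): |10−3| = 7, fails the rule → No match.
(6, 11): |6−11| = 5, fails the rule → No match.
(18, 18): |18−18| = 0, fits → Match.
(5, 13): |5−13| = 8, fails the rule → No match.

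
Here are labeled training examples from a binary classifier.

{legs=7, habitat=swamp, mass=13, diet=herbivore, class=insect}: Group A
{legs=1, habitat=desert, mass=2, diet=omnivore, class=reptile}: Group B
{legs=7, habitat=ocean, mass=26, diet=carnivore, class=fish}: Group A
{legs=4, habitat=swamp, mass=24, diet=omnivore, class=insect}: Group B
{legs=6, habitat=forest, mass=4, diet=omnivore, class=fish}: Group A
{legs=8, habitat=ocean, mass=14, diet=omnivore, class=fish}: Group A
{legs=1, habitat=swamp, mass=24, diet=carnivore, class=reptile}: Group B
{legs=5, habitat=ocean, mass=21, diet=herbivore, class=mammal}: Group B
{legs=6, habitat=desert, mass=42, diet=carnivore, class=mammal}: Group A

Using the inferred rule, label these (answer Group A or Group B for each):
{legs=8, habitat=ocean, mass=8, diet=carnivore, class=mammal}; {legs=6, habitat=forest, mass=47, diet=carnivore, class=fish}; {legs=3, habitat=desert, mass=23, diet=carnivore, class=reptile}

Group A, Group A, Group B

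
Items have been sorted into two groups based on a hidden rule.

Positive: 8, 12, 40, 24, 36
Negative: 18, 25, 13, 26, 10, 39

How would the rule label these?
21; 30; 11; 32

Negative, Negative, Negative, Positive

All 'Positive' examples share one property — multiple of 4 — and every 'Negative' example lacks it.
21: 21 = 4·5 + 1, doesn't qualify → Negative.
30: 30 = 4·7 + 2, doesn't qualify → Negative.
11: 11 = 4·2 + 3, doesn't qualify → Negative.
32: 32 = 4·8, meets the rule → Positive.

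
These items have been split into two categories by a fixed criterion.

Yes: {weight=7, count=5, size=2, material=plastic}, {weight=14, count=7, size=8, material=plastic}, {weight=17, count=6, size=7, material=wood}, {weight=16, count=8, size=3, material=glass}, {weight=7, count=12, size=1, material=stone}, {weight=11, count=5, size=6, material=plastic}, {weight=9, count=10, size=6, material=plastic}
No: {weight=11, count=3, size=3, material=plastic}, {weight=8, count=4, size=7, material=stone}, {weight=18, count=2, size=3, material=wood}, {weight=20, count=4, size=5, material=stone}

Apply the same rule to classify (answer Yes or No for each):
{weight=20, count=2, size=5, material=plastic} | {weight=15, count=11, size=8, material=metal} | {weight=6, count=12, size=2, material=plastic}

No, Yes, Yes

The rule appears to be: count ≥ 5.
{weight=20, count=2, size=5, material=plastic} — count = 2, hence No. {weight=15, count=11, size=8, material=metal} — count = 11, hence Yes. {weight=6, count=12, size=2, material=plastic} — count = 12, hence Yes.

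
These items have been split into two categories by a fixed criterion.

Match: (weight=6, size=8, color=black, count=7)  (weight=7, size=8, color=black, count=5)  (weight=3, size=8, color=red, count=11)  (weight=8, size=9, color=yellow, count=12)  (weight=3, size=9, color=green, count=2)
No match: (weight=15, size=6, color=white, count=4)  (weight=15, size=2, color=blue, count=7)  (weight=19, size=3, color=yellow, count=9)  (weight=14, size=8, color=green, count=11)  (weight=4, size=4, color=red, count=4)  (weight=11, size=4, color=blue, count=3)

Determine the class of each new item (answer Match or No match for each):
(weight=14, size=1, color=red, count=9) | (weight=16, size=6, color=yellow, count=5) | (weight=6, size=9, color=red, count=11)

The common property of the 'Match' items is: weight ≤ 8 AND size ≥ 6. No 'No match' item has it.
(weight=14, size=1, color=red, count=9): weight = 14, size = 1 — doesn't qualify, so No match. (weight=16, size=6, color=yellow, count=5): weight = 16, size = 6 — doesn't qualify, so No match. (weight=6, size=9, color=red, count=11): weight = 6, size = 9 — meets the rule, so Match.

No match, No match, Match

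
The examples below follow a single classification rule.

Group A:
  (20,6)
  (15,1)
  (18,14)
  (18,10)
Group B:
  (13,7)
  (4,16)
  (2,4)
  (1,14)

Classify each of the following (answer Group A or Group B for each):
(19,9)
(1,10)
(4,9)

Group A, Group B, Group B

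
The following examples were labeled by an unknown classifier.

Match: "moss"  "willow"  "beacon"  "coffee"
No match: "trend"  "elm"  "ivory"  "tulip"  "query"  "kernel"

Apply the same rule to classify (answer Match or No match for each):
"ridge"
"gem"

No match, No match

The distinguishing property — even length AND contains 'o' — holds for all the 'Match' cases and none of the 'No match' cases.
No match: "ridge", since length 5, no 'o'.
No match: "gem", since length 3, no 'o'.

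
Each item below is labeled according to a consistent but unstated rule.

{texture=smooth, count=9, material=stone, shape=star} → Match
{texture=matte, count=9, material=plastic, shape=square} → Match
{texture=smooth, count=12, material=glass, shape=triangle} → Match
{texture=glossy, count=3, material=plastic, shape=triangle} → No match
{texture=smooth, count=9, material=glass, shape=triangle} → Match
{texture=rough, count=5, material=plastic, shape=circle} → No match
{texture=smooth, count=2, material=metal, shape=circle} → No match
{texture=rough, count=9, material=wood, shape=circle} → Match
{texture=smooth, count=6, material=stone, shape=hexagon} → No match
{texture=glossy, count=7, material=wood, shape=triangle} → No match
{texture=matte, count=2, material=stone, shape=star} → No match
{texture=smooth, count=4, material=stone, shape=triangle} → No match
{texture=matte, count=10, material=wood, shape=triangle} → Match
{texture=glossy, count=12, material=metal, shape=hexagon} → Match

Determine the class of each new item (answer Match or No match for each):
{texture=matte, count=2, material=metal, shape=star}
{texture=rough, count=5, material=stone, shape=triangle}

No match, No match

The pattern is that an item is 'Match' exactly when: count ≥ 9.
{texture=matte, count=2, material=metal, shape=star}: No match (count = 2).
{texture=rough, count=5, material=stone, shape=triangle}: No match (count = 5).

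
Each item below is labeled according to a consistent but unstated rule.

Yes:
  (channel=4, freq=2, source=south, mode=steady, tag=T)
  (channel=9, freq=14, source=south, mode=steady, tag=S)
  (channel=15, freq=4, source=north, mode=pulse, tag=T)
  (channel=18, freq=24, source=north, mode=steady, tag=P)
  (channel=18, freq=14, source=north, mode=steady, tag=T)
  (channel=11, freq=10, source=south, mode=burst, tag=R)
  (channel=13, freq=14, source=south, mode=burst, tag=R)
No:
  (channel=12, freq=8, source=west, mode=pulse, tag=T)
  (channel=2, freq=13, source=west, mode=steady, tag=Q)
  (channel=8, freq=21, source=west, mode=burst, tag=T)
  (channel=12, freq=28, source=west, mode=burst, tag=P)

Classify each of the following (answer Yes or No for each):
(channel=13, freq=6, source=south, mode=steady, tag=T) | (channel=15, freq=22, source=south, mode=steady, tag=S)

Yes, Yes

The rule appears to be: source is not west.
Yes: (channel=13, freq=6, source=south, mode=steady, tag=T), since source is south. Yes: (channel=15, freq=22, source=south, mode=steady, tag=S), since source is south.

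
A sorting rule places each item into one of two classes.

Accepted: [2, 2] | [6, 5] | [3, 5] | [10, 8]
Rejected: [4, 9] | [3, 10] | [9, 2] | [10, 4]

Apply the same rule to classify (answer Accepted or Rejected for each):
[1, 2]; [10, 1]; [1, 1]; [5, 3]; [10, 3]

The common property of the 'Accepted' items is: |first − second| ≤ 2. No 'Rejected' item has it.
Accepted: [1, 2], since |1−2| = 1.
Rejected: [10, 1], since |10−1| = 9.
Accepted: [1, 1], since |1−1| = 0.
Accepted: [5, 3], since |5−3| = 2.
Rejected: [10, 3], since |10−3| = 7.

Accepted, Rejected, Accepted, Accepted, Rejected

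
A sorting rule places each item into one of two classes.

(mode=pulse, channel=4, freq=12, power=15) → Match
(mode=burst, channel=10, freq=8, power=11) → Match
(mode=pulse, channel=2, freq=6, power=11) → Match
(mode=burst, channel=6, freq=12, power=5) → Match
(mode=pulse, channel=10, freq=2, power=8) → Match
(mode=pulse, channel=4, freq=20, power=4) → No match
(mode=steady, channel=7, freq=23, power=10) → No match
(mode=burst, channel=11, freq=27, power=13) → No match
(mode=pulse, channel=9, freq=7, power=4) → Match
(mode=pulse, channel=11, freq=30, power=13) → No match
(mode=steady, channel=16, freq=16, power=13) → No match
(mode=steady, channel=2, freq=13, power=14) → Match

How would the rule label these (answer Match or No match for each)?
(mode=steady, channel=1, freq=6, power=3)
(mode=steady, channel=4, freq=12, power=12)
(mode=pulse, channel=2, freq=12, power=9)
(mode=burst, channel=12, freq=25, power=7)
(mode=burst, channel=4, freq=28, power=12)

Match, Match, Match, No match, No match

The pattern is that an item is 'Match' exactly when: freq ≤ 13.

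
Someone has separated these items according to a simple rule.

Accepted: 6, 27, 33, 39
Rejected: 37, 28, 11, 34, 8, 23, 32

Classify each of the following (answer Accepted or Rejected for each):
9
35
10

The simplest hypothesis consistent with all the labels is: multiple of 3.
9: 9 = 3·3 — qualifies, so Accepted. 35: 35 = 3·11 + 2 — fails the rule, so Rejected. 10: 10 = 3·3 + 1 — fails the rule, so Rejected.

Accepted, Rejected, Rejected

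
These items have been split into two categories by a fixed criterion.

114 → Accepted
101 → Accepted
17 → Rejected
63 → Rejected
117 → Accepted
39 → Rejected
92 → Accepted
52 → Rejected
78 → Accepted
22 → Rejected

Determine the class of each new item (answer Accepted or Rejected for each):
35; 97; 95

Rejected, Accepted, Accepted

Rule: at least 78. This holds for each 'Accepted' example and fails for each 'Rejected' one.
Rejected: 35, since 35 < 78.
Accepted: 97, since 97 ≥ 78.
Accepted: 95, since 95 ≥ 78.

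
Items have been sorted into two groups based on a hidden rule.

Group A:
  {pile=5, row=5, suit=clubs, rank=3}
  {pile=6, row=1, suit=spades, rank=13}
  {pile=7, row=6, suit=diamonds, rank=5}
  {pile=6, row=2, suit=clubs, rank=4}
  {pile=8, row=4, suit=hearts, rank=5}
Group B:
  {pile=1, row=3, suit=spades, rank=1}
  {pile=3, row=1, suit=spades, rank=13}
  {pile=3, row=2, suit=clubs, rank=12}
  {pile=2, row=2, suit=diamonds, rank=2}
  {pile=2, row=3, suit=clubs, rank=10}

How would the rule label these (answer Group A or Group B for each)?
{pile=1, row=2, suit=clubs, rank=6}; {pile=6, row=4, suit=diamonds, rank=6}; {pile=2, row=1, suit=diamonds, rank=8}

The common property of the 'Group A' items is: pile ≥ 5. No 'Group B' item has it.

Group B, Group A, Group B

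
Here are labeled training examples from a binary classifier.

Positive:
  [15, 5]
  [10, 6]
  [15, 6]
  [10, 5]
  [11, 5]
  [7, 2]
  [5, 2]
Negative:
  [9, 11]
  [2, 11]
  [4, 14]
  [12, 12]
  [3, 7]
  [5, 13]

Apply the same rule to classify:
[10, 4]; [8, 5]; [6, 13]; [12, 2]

Positive, Positive, Negative, Positive

'Positive' ⟺ first > second.
[10, 4]: 10 > 4, has this property → Positive. [8, 5]: 8 > 5, has this property → Positive. [6, 13]: 6 < 13, does not satisfy this → Negative. [12, 2]: 12 > 2, has this property → Positive.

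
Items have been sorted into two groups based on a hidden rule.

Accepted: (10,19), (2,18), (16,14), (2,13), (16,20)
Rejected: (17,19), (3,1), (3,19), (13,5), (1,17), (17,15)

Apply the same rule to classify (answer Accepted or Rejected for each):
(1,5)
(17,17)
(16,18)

A rule that fits every label: first is even — true of each 'Accepted' example, false of each 'Rejected' one.
Rejected: (1,5), since first 1. Rejected: (17,17), since first 17. Accepted: (16,18), since first 16.

Rejected, Rejected, Accepted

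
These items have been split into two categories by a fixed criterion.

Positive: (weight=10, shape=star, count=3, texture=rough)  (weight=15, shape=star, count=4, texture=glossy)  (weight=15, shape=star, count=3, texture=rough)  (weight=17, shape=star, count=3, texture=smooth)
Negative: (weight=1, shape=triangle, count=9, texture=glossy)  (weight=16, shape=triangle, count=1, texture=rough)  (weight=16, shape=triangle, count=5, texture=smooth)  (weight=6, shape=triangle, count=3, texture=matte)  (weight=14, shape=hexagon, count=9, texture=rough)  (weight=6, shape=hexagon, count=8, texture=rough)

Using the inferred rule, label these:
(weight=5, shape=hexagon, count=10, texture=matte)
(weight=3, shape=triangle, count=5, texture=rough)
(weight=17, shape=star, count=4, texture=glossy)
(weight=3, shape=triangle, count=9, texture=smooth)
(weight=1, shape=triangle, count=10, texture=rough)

The distinguishing property — shape is star — holds for all the 'Positive' cases and none of the 'Negative' cases.

Negative, Negative, Positive, Negative, Negative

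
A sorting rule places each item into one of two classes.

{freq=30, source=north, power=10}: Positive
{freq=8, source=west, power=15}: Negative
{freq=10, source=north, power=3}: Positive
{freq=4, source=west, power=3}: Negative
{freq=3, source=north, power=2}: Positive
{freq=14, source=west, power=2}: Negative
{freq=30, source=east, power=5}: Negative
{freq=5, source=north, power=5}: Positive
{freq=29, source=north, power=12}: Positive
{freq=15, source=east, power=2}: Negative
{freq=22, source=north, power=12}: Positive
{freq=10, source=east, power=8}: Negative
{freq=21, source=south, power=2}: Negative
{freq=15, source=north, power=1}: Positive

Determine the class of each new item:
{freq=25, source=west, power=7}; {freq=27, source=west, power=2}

Negative, Negative

Checking candidate rules against both groups, what survives is: source is north.
Negative: {freq=25, source=west, power=7}, since source is west. Negative: {freq=27, source=west, power=2}, since source is west.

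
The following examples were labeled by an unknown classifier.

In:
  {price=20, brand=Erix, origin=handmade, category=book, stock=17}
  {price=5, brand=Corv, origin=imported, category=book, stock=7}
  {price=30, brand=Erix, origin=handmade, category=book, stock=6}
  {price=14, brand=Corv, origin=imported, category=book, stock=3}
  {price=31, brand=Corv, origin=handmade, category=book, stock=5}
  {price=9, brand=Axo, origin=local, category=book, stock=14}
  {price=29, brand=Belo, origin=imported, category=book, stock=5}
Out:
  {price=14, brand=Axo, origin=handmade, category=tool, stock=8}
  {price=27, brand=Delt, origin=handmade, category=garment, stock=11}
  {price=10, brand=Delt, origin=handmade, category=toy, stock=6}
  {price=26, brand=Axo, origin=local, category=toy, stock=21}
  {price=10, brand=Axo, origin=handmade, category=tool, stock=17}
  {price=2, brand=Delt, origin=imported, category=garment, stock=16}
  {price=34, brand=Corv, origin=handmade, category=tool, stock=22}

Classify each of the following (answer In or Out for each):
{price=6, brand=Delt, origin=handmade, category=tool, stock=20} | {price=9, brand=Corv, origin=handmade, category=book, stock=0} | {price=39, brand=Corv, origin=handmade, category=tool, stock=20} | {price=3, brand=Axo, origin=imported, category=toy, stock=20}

Checking candidate rules against both groups, what survives is: category is book.
Out: {price=6, brand=Delt, origin=handmade, category=tool, stock=20}, since category is tool. In: {price=9, brand=Corv, origin=handmade, category=book, stock=0}, since category is book. Out: {price=39, brand=Corv, origin=handmade, category=tool, stock=20}, since category is tool. Out: {price=3, brand=Axo, origin=imported, category=toy, stock=20}, since category is toy.

Out, In, Out, Out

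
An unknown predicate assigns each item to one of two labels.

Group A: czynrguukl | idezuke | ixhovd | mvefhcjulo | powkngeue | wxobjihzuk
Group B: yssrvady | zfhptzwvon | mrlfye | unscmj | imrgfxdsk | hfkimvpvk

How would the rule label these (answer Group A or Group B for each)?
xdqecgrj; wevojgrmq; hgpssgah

A rule that fits every label: has ≥ 2 vowels — true of each 'Group A' example, false of each 'Group B' one.

Group B, Group A, Group B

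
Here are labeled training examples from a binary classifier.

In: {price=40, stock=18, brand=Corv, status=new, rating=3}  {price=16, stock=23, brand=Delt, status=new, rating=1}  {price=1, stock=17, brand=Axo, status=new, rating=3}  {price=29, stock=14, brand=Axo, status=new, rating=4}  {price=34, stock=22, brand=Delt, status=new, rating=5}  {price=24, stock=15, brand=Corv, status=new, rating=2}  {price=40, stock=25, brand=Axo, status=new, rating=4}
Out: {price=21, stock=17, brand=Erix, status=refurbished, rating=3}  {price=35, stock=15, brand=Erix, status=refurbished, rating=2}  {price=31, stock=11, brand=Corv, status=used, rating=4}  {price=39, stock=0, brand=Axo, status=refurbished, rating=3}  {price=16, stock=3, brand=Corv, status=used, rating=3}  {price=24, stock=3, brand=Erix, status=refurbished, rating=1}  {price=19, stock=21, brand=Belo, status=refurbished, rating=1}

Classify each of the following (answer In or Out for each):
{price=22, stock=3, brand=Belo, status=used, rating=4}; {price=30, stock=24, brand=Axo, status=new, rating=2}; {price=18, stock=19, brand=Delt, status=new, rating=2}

Out, In, In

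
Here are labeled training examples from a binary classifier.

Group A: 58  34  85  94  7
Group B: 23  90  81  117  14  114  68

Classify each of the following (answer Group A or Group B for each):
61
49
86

Group A, Group A, Group B

The pattern is that an item is 'Group A' exactly when: ≡ 1 (mod 3).
61 — 61 mod 3 = 1, hence Group A.
49 — 49 mod 3 = 1, hence Group A.
86 — 86 mod 3 = 2, hence Group B.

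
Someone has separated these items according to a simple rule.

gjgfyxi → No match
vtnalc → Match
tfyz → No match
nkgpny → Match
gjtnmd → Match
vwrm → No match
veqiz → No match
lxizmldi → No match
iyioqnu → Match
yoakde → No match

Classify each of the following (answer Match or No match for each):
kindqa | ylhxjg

Match, No match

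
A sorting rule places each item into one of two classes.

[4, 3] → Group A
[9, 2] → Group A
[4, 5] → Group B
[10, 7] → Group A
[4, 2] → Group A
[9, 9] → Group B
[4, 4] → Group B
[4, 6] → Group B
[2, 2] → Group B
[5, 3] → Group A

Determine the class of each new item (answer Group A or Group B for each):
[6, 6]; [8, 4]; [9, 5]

The rule appears to be: first > second.
[6, 6]: Group B (6 = 6). [8, 4]: Group A (8 > 4). [9, 5]: Group A (9 > 5).

Group B, Group A, Group A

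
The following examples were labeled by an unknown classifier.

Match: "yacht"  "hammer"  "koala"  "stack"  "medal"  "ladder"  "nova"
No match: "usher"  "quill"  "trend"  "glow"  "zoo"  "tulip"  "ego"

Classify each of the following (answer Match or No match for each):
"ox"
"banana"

No match, Match

The rule appears to be: contains 'a'.
No match: "ox", since no 'a'. Match: "banana", since has 'a'.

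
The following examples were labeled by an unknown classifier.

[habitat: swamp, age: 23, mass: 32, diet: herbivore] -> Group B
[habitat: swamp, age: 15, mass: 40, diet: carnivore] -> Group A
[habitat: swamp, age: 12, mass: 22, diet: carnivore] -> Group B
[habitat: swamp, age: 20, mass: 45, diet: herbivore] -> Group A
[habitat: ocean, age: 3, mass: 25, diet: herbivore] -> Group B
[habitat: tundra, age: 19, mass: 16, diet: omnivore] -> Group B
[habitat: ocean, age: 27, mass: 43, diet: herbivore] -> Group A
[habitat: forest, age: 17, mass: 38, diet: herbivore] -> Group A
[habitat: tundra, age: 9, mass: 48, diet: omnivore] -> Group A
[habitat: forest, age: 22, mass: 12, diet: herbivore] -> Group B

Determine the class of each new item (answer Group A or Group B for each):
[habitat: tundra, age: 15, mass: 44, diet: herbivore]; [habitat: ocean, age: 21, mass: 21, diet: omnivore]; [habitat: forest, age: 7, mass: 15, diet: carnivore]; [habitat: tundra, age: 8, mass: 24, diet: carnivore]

Every 'Group A' example satisfies: mass ≥ 38. None of the 'Group B' examples do.
[habitat: tundra, age: 15, mass: 44, diet: herbivore]: mass = 44 — satisfies this, so Group A. [habitat: ocean, age: 21, mass: 21, diet: omnivore]: mass = 21 — fails the rule, so Group B. [habitat: forest, age: 7, mass: 15, diet: carnivore]: mass = 15 — fails the rule, so Group B. [habitat: tundra, age: 8, mass: 24, diet: carnivore]: mass = 24 — fails the rule, so Group B.

Group A, Group B, Group B, Group B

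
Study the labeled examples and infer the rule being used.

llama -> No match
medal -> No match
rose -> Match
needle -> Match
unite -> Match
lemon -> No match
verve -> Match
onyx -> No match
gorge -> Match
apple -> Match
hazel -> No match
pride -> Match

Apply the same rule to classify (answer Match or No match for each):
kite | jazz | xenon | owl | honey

Match, No match, No match, No match, No match

The distinguishing property — ends with 'e' — holds for all the 'Match' cases and none of the 'No match' cases.
kite → ends with 'e' → Match. jazz → ends with 'z' → No match. xenon → ends with 'n' → No match. owl → ends with 'l' → No match. honey → ends with 'y' → No match.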